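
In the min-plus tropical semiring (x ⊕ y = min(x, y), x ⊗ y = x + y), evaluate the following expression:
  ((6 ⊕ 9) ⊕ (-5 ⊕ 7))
((6 ⊕ 9) ⊕ (-5 ⊕ 7)) = -5

Expand innermost to outermost. Recall ⊕ takes the minimum of its arguments and ⊗ takes their sum. Working out the expression ((6 ⊕ 9) ⊕ (-5 ⊕ 7)) gives -5.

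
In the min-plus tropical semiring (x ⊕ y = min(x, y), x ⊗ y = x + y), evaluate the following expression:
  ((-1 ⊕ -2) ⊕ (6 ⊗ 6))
((-1 ⊕ -2) ⊕ (6 ⊗ 6)) = -2

Expand innermost to outermost. Recall ⊕ takes the minimum of its arguments and ⊗ takes their sum. Working out the expression ((-1 ⊕ -2) ⊕ (6 ⊗ 6)) gives -2.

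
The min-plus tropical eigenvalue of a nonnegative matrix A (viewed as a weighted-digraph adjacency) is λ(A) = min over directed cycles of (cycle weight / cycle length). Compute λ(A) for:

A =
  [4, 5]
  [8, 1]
λ(A) = 1

Enumerate directed cycles and compute their means (weight / length). Sample:
  cycle 0 → 0: weight = 4, length = 1, mean = 4/1 ≈ 4.000
  cycle 1 → 1: weight = 1, length = 1, mean = 1/1 ≈ 1.000
  cycle 0 → 1 → 0: weight = 13, length = 2, mean = 13/2 ≈ 6.500
  cycle 1 → 0 → 1: weight = 13, length = 2, mean = 13/2 ≈ 6.500
Minimum mean = 1.000, attained e.g. along the cycle 1 → 1 with weight 1 and length 1. So λ(A) = 1/1 = 1.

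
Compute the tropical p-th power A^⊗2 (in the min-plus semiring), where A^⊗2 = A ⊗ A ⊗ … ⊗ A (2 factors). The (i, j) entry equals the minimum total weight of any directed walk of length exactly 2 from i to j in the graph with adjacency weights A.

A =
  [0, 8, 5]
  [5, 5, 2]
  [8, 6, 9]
A^⊗2 =
  [0, 8, 5]
  [5, 8, 7]
  [8, 11, 8]

Each entry (A^⊗2)_ij equals the minimum over all length-2 walks i = v_0 → v_1 → … → v_2 = j of Σ_t A[v_t][v_{t+1}]. For example, for (i, j) = (0, 2) we minimise over 3 possible intermediate vertex sequences; the minimum is 5, attained along the walk 0 → 0 → 2.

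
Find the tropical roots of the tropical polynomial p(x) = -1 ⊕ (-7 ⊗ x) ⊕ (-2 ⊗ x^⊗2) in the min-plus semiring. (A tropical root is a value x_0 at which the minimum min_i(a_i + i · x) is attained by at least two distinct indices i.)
Roots: {-5, 6}

Each tropical root is a break point of the lower envelope of the lines y = a_i + i · x (there are 3 lines, with slopes 0, 1, ..., 2). Only the lines that attain the minimum somewhere contribute to roots; other lines are dominated. Here the surviving (envelope) indices are i = 2, i = 1, i = 0.
Intersections between consecutive envelope lines give the roots: for adjacent envelope indices i < j the intersection is x = (a_i − a_j) / (j − i). Reading off the sorted break points: {-5, 6}.
Verification: at each break x_0, at least two indices attain the minimum of min_i(a_i + i · x_0).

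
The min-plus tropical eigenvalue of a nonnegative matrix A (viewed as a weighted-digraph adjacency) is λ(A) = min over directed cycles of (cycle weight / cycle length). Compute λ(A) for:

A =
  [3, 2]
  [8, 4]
λ(A) = 3

Enumerate directed cycles and compute their means (weight / length). Sample:
  cycle 0 → 0: weight = 3, length = 1, mean = 3/1 ≈ 3.000
  cycle 1 → 1: weight = 4, length = 1, mean = 4/1 ≈ 4.000
  cycle 0 → 1 → 0: weight = 10, length = 2, mean = 10/2 ≈ 5.000
  cycle 1 → 0 → 1: weight = 10, length = 2, mean = 10/2 ≈ 5.000
Minimum mean = 3.000, attained e.g. along the cycle 0 → 0 with weight 3 and length 1. So λ(A) = 3/1 = 3.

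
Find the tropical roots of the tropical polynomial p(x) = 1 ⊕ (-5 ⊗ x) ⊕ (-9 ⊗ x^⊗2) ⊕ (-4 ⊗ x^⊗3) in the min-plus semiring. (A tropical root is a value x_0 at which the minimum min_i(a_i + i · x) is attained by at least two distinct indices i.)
Roots: {-5, 4, 6}

Each tropical root is a break point of the lower envelope of the lines y = a_i + i · x (there are 4 lines, with slopes 0, 1, ..., 3). Only the lines that attain the minimum somewhere contribute to roots; other lines are dominated. Here the surviving (envelope) indices are i = 3, i = 2, i = 1, i = 0.
Intersections between consecutive envelope lines give the roots: for adjacent envelope indices i < j the intersection is x = (a_i − a_j) / (j − i). Reading off the sorted break points: {-5, 4, 6}.
Verification: at each break x_0, at least two indices attain the minimum of min_i(a_i + i · x_0).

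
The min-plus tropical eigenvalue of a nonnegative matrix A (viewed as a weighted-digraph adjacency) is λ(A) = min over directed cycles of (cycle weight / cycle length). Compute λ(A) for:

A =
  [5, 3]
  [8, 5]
λ(A) = 5

Enumerate directed cycles and compute their means (weight / length). Sample:
  cycle 0 → 0: weight = 5, length = 1, mean = 5/1 ≈ 5.000
  cycle 1 → 1: weight = 5, length = 1, mean = 5/1 ≈ 5.000
  cycle 0 → 1 → 0: weight = 11, length = 2, mean = 11/2 ≈ 5.500
  cycle 1 → 0 → 1: weight = 11, length = 2, mean = 11/2 ≈ 5.500
Minimum mean = 5.000, attained e.g. along the cycle 0 → 0 with weight 5 and length 1. So λ(A) = 5/1 = 5.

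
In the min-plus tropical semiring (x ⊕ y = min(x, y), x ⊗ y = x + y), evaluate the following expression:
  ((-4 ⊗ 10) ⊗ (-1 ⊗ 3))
((-4 ⊗ 10) ⊗ (-1 ⊗ 3)) = 8

Expand innermost to outermost. Recall ⊕ takes the minimum of its arguments and ⊗ takes their sum. Working out the expression ((-4 ⊗ 10) ⊗ (-1 ⊗ 3)) gives 8.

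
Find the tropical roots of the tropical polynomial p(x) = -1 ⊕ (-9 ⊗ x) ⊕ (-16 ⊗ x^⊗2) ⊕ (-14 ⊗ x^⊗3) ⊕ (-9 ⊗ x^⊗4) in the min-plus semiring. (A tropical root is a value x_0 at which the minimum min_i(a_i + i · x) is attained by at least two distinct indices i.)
Roots: {-5, -2, 7, 8}

Each tropical root is a break point of the lower envelope of the lines y = a_i + i · x (there are 5 lines, with slopes 0, 1, ..., 4). Only the lines that attain the minimum somewhere contribute to roots; other lines are dominated. Here the surviving (envelope) indices are i = 4, i = 3, i = 2, i = 1, i = 0.
Intersections between consecutive envelope lines give the roots: for adjacent envelope indices i < j the intersection is x = (a_i − a_j) / (j − i). Reading off the sorted break points: {-5, -2, 7, 8}.
Verification: at each break x_0, at least two indices attain the minimum of min_i(a_i + i · x_0).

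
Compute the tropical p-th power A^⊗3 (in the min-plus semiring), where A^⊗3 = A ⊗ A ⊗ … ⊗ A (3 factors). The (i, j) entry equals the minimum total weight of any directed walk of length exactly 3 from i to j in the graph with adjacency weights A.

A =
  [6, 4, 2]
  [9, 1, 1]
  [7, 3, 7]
A^⊗3 =
  [12, 6, 6]
  [9, 3, 3]
  [11, 5, 5]

Each entry (A^⊗3)_ij equals the minimum over all length-3 walks i = v_0 → v_1 → … → v_3 = j of Σ_t A[v_t][v_{t+1}]. For example, for (i, j) = (0, 2) we minimise over 9 possible intermediate vertex sequences; the minimum is 6, attained along the walk 0 → 1 → 1 → 2.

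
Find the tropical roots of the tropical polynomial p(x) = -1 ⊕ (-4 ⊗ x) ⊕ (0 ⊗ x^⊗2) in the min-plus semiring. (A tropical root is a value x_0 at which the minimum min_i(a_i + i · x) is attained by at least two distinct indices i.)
Roots: {-4, 3}

Each tropical root is a break point of the lower envelope of the lines y = a_i + i · x (there are 3 lines, with slopes 0, 1, ..., 2). Only the lines that attain the minimum somewhere contribute to roots; other lines are dominated. Here the surviving (envelope) indices are i = 2, i = 1, i = 0.
Intersections between consecutive envelope lines give the roots: for adjacent envelope indices i < j the intersection is x = (a_i − a_j) / (j − i). Reading off the sorted break points: {-4, 3}.
Verification: at each break x_0, at least two indices attain the minimum of min_i(a_i + i · x_0).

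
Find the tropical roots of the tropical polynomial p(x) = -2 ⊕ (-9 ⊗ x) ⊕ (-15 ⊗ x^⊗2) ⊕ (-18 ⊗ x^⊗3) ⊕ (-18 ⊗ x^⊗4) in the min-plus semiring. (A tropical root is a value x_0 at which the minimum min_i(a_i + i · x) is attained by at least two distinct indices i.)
Roots: {0, 3, 6, 7}

Each tropical root is a break point of the lower envelope of the lines y = a_i + i · x (there are 5 lines, with slopes 0, 1, ..., 4). Only the lines that attain the minimum somewhere contribute to roots; other lines are dominated. Here the surviving (envelope) indices are i = 4, i = 3, i = 2, i = 1, i = 0.
Intersections between consecutive envelope lines give the roots: for adjacent envelope indices i < j the intersection is x = (a_i − a_j) / (j − i). Reading off the sorted break points: {0, 3, 6, 7}.
Verification: at each break x_0, at least two indices attain the minimum of min_i(a_i + i · x_0).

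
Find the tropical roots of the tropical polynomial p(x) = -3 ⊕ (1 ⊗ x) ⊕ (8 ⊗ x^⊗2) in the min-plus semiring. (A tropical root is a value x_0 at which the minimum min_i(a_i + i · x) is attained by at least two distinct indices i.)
Roots: {-7, -4}

Each tropical root is a break point of the lower envelope of the lines y = a_i + i · x (there are 3 lines, with slopes 0, 1, ..., 2). Only the lines that attain the minimum somewhere contribute to roots; other lines are dominated. Here the surviving (envelope) indices are i = 2, i = 1, i = 0.
Intersections between consecutive envelope lines give the roots: for adjacent envelope indices i < j the intersection is x = (a_i − a_j) / (j − i). Reading off the sorted break points: {-7, -4}.
Verification: at each break x_0, at least two indices attain the minimum of min_i(a_i + i · x_0).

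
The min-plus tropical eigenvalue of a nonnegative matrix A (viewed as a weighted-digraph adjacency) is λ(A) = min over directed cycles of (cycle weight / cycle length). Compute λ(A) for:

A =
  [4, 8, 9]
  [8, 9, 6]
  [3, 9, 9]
λ(A) = 4

Enumerate directed cycles and compute their means (weight / length). Sample:
  cycle 0 → 0: weight = 4, length = 1, mean = 4/1 ≈ 4.000
  cycle 1 → 1: weight = 9, length = 1, mean = 9/1 ≈ 9.000
  cycle 2 → 2: weight = 9, length = 1, mean = 9/1 ≈ 9.000
  cycle 0 → 1 → 0: weight = 16, length = 2, mean = 16/2 ≈ 8.000
  cycle 0 → 2 → 0: weight = 12, length = 2, mean = 12/2 ≈ 6.000
  cycle 1 → 0 → 1: weight = 16, length = 2, mean = 16/2 ≈ 8.000
Minimum mean = 4.000, attained e.g. along the cycle 0 → 0 with weight 4 and length 1. So λ(A) = 4/1 = 4.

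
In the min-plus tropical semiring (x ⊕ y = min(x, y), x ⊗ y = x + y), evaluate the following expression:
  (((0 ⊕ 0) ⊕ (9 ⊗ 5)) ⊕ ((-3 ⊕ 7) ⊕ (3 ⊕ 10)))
(((0 ⊕ 0) ⊕ (9 ⊗ 5)) ⊕ ((-3 ⊕ 7) ⊕ (3 ⊕ 10))) = -3

Expand innermost to outermost. Recall ⊕ takes the minimum of its arguments and ⊗ takes their sum. Working out the expression (((0 ⊕ 0) ⊕ (9 ⊗ 5)) ⊕ ((-3 ⊕ 7) ⊕ (3 ⊕ 10))) gives -3.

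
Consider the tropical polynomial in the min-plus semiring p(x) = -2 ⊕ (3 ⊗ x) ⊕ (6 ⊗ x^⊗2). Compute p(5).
p(5) = -2

A tropical monomial a ⊗ x^⊗i evaluates to a + i · x. Evaluating each term at x = 5:
  Term 0 contributes -2 + 0 · 5 = -2
  Term 1 contributes 3 + 1 · 5 = 8
  Term 2 contributes 6 + 2 · 5 = 16
p(5) = ⊕ of these = min[-2, 8, 16] = -2.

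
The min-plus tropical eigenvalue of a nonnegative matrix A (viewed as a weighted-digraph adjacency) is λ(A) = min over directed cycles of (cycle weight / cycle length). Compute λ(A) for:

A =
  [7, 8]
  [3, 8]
λ(A) = 11/2

Enumerate directed cycles and compute their means (weight / length). Sample:
  cycle 0 → 0: weight = 7, length = 1, mean = 7/1 ≈ 7.000
  cycle 1 → 1: weight = 8, length = 1, mean = 8/1 ≈ 8.000
  cycle 0 → 1 → 0: weight = 11, length = 2, mean = 11/2 ≈ 5.500
  cycle 1 → 0 → 1: weight = 11, length = 2, mean = 11/2 ≈ 5.500
Minimum mean = 5.500, attained e.g. along the cycle 0 → 1 → 0 with weight 11 and length 2. So λ(A) = 11/2 = 11/2.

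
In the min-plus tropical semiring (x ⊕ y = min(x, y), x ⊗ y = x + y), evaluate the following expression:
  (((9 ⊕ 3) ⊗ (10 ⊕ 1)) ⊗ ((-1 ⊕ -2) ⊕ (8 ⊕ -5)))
(((9 ⊕ 3) ⊗ (10 ⊕ 1)) ⊗ ((-1 ⊕ -2) ⊕ (8 ⊕ -5))) = -1

Expand innermost to outermost. Recall ⊕ takes the minimum of its arguments and ⊗ takes their sum. Working out the expression (((9 ⊕ 3) ⊗ (10 ⊕ 1)) ⊗ ((-1 ⊕ -2) ⊕ (8 ⊕ -5))) gives -1.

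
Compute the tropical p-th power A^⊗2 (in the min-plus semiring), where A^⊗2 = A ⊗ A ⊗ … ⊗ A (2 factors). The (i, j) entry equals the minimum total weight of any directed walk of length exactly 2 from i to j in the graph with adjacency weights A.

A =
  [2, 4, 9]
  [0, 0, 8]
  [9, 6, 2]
A^⊗2 =
  [4, 4, 11]
  [0, 0, 8]
  [6, 6, 4]

Each entry (A^⊗2)_ij equals the minimum over all length-2 walks i = v_0 → v_1 → … → v_2 = j of Σ_t A[v_t][v_{t+1}]. For example, for (i, j) = (0, 2) we minimise over 3 possible intermediate vertex sequences; the minimum is 11, attained along the walk 0 → 0 → 2.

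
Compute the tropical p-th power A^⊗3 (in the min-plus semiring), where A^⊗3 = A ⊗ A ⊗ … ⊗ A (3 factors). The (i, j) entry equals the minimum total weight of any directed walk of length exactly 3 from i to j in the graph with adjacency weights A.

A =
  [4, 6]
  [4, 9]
A^⊗3 =
  [12, 14]
  [12, 14]

Each entry (A^⊗3)_ij equals the minimum over all length-3 walks i = v_0 → v_1 → … → v_3 = j of Σ_t A[v_t][v_{t+1}]. For example, for (i, j) = (0, 1) we minimise over 4 possible intermediate vertex sequences; the minimum is 14, attained along the walk 0 → 0 → 0 → 1.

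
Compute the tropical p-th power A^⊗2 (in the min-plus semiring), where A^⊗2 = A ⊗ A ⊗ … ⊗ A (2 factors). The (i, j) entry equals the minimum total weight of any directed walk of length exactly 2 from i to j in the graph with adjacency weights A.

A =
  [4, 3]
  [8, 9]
A^⊗2 =
  [8, 7]
  [12, 11]

Each entry (A^⊗2)_ij equals the minimum over all length-2 walks i = v_0 → v_1 → … → v_2 = j of Σ_t A[v_t][v_{t+1}]. For example, for (i, j) = (0, 1) we minimise over 2 possible intermediate vertex sequences; the minimum is 7, attained along the walk 0 → 0 → 1.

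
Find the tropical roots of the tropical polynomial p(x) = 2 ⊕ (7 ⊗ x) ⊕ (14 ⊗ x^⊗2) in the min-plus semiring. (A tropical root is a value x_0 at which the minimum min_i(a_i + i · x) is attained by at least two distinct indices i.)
Roots: {-7, -5}

Each tropical root is a break point of the lower envelope of the lines y = a_i + i · x (there are 3 lines, with slopes 0, 1, ..., 2). Only the lines that attain the minimum somewhere contribute to roots; other lines are dominated. Here the surviving (envelope) indices are i = 2, i = 1, i = 0.
Intersections between consecutive envelope lines give the roots: for adjacent envelope indices i < j the intersection is x = (a_i − a_j) / (j − i). Reading off the sorted break points: {-7, -5}.
Verification: at each break x_0, at least two indices attain the minimum of min_i(a_i + i · x_0).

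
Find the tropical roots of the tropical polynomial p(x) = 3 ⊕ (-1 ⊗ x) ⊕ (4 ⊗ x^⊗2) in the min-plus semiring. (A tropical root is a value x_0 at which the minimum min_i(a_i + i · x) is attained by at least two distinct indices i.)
Roots: {-5, 4}

Each tropical root is a break point of the lower envelope of the lines y = a_i + i · x (there are 3 lines, with slopes 0, 1, ..., 2). Only the lines that attain the minimum somewhere contribute to roots; other lines are dominated. Here the surviving (envelope) indices are i = 2, i = 1, i = 0.
Intersections between consecutive envelope lines give the roots: for adjacent envelope indices i < j the intersection is x = (a_i − a_j) / (j − i). Reading off the sorted break points: {-5, 4}.
Verification: at each break x_0, at least two indices attain the minimum of min_i(a_i + i · x_0).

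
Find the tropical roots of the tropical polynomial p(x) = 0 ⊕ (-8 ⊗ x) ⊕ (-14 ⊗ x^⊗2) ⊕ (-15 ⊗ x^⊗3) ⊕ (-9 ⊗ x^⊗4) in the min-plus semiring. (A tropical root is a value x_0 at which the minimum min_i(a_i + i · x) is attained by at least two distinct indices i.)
Roots: {-6, 1, 6, 8}

Each tropical root is a break point of the lower envelope of the lines y = a_i + i · x (there are 5 lines, with slopes 0, 1, ..., 4). Only the lines that attain the minimum somewhere contribute to roots; other lines are dominated. Here the surviving (envelope) indices are i = 4, i = 3, i = 2, i = 1, i = 0.
Intersections between consecutive envelope lines give the roots: for adjacent envelope indices i < j the intersection is x = (a_i − a_j) / (j − i). Reading off the sorted break points: {-6, 1, 6, 8}.
Verification: at each break x_0, at least two indices attain the minimum of min_i(a_i + i · x_0).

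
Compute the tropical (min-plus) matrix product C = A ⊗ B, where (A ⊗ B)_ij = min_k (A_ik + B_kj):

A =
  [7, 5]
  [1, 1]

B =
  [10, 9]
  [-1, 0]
A ⊗ B =
  [4, 5]
  [0, 1]

Apply the min-plus product entry-by-entry:
  C[0][0] = min over k of (A[0][0] + B[0][0] = 7 + 10 = 17, A[0][1] + B[1][0] = 5 + -1 = 4) = 4 (attained at k = 1)
  C[0][1] = min over k of (A[0][0] + B[0][1] = 7 + 9 = 16, A[0][1] + B[1][1] = 5 + 0 = 5) = 5 (attained at k = 1)
  C[1][0] = min over k of (A[1][0] + B[0][0] = 1 + 10 = 11, A[1][1] + B[1][0] = 1 + -1 = 0) = 0 (attained at k = 1)
  C[1][1] = min over k of (A[1][0] + B[0][1] = 1 + 9 = 10, A[1][1] + B[1][1] = 1 + 0 = 1) = 1 (attained at k = 1)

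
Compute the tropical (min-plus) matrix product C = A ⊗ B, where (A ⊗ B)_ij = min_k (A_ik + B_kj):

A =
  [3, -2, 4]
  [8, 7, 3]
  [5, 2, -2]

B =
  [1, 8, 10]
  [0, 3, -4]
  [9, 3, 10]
A ⊗ B =
  [-2, 1, -6]
  [7, 6, 3]
  [2, 1, -2]

Apply the min-plus product entry-by-entry:
  C[0][0] = min over k of (A[0][0] + B[0][0] = 3 + 1 = 4, A[0][1] + B[1][0] = -2 + 0 = -2, A[0][2] + B[2][0] = 4 + 9 = 13) = -2 (attained at k = 1)
  C[0][1] = min over k of (A[0][0] + B[0][1] = 3 + 8 = 11, A[0][1] + B[1][1] = -2 + 3 = 1, A[0][2] + B[2][1] = 4 + 3 = 7) = 1 (attained at k = 1)
  C[0][2] = min over k of (A[0][0] + B[0][2] = 3 + 10 = 13, A[0][1] + B[1][2] = -2 + -4 = -6, A[0][2] + B[2][2] = 4 + 10 = 14) = -6 (attained at k = 1)
  C[1][0] = min over k of (A[1][0] + B[0][0] = 8 + 1 = 9, A[1][1] + B[1][0] = 7 + 0 = 7, A[1][2] + B[2][0] = 3 + 9 = 12) = 7 (attained at k = 1)
  C[1][1] = min over k of (A[1][0] + B[0][1] = 8 + 8 = 16, A[1][1] + B[1][1] = 7 + 3 = 10, A[1][2] + B[2][1] = 3 + 3 = 6) = 6 (attained at k = 2)
  C[1][2] = min over k of (A[1][0] + B[0][2] = 8 + 10 = 18, A[1][1] + B[1][2] = 7 + -4 = 3, A[1][2] + B[2][2] = 3 + 10 = 13) = 3 (attained at k = 1)
  C[2][0] = min over k of (A[2][0] + B[0][0] = 5 + 1 = 6, A[2][1] + B[1][0] = 2 + 0 = 2, A[2][2] + B[2][0] = -2 + 9 = 7) = 2 (attained at k = 1)
  C[2][1] = min over k of (A[2][0] + B[0][1] = 5 + 8 = 13, A[2][1] + B[1][1] = 2 + 3 = 5, A[2][2] + B[2][1] = -2 + 3 = 1) = 1 (attained at k = 2)
  C[2][2] = min over k of (A[2][0] + B[0][2] = 5 + 10 = 15, A[2][1] + B[1][2] = 2 + -4 = -2, A[2][2] + B[2][2] = -2 + 10 = 8) = -2 (attained at k = 1)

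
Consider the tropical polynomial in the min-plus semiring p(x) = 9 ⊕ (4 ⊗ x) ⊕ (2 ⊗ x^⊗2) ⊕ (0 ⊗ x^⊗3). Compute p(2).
p(2) = 6

A tropical monomial a ⊗ x^⊗i evaluates to a + i · x. Evaluating each term at x = 2:
  Term 0 contributes 9 + 0 · 2 = 9
  Term 1 contributes 4 + 1 · 2 = 6
  Term 2 contributes 2 + 2 · 2 = 6
  Term 3 contributes 0 + 3 · 2 = 6
p(2) = ⊕ of these = min[9, 6, 6, 6] = 6.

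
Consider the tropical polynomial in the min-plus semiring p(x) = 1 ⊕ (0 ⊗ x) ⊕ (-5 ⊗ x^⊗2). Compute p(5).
p(5) = 1

A tropical monomial a ⊗ x^⊗i evaluates to a + i · x. Evaluating each term at x = 5:
  Term 0 contributes 1 + 0 · 5 = 1
  Term 1 contributes 0 + 1 · 5 = 5
  Term 2 contributes -5 + 2 · 5 = 5
p(5) = ⊕ of these = min[1, 5, 5] = 1.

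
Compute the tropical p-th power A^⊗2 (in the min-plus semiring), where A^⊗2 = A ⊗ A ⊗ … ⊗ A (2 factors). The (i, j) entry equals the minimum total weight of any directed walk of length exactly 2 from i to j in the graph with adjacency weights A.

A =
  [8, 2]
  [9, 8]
A^⊗2 =
  [11, 10]
  [17, 11]

Each entry (A^⊗2)_ij equals the minimum over all length-2 walks i = v_0 → v_1 → … → v_2 = j of Σ_t A[v_t][v_{t+1}]. For example, for (i, j) = (0, 1) we minimise over 2 possible intermediate vertex sequences; the minimum is 10, attained along the walk 0 → 0 → 1.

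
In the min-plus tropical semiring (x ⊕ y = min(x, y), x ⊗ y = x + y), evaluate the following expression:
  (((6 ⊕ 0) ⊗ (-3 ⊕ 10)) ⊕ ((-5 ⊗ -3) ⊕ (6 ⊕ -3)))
(((6 ⊕ 0) ⊗ (-3 ⊕ 10)) ⊕ ((-5 ⊗ -3) ⊕ (6 ⊕ -3))) = -8

Expand innermost to outermost. Recall ⊕ takes the minimum of its arguments and ⊗ takes their sum. Working out the expression (((6 ⊕ 0) ⊗ (-3 ⊕ 10)) ⊕ ((-5 ⊗ -3) ⊕ (6 ⊕ -3))) gives -8.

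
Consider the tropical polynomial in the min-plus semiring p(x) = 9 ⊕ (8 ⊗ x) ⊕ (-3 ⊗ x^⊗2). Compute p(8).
p(8) = 9

A tropical monomial a ⊗ x^⊗i evaluates to a + i · x. Evaluating each term at x = 8:
  Term 0 contributes 9 + 0 · 8 = 9
  Term 1 contributes 8 + 1 · 8 = 16
  Term 2 contributes -3 + 2 · 8 = 13
p(8) = ⊕ of these = min[9, 16, 13] = 9.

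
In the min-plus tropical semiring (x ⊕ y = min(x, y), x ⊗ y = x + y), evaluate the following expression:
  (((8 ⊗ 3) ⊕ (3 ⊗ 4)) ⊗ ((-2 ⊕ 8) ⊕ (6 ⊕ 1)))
(((8 ⊗ 3) ⊕ (3 ⊗ 4)) ⊗ ((-2 ⊕ 8) ⊕ (6 ⊕ 1))) = 5

Expand innermost to outermost. Recall ⊕ takes the minimum of its arguments and ⊗ takes their sum. Working out the expression (((8 ⊗ 3) ⊕ (3 ⊗ 4)) ⊗ ((-2 ⊕ 8) ⊕ (6 ⊕ 1))) gives 5.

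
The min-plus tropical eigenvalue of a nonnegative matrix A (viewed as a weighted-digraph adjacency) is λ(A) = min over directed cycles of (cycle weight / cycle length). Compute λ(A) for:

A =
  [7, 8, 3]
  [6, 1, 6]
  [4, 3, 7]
λ(A) = 1

Enumerate directed cycles and compute their means (weight / length). Sample:
  cycle 0 → 0: weight = 7, length = 1, mean = 7/1 ≈ 7.000
  cycle 1 → 1: weight = 1, length = 1, mean = 1/1 ≈ 1.000
  cycle 2 → 2: weight = 7, length = 1, mean = 7/1 ≈ 7.000
  cycle 0 → 1 → 0: weight = 14, length = 2, mean = 14/2 ≈ 7.000
  cycle 0 → 2 → 0: weight = 7, length = 2, mean = 7/2 ≈ 3.500
  cycle 1 → 0 → 1: weight = 14, length = 2, mean = 14/2 ≈ 7.000
Minimum mean = 1.000, attained e.g. along the cycle 1 → 1 with weight 1 and length 1. So λ(A) = 1/1 = 1.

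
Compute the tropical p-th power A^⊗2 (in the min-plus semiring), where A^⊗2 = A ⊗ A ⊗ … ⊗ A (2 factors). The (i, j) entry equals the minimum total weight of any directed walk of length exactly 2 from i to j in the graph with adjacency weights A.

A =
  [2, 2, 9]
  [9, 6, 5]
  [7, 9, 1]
A^⊗2 =
  [4, 4, 7]
  [11, 11, 6]
  [8, 9, 2]

Each entry (A^⊗2)_ij equals the minimum over all length-2 walks i = v_0 → v_1 → … → v_2 = j of Σ_t A[v_t][v_{t+1}]. For example, for (i, j) = (0, 2) we minimise over 3 possible intermediate vertex sequences; the minimum is 7, attained along the walk 0 → 1 → 2.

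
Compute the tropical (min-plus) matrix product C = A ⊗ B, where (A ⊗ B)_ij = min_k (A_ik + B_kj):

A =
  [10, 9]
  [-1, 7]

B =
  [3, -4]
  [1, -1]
A ⊗ B =
  [10, 6]
  [2, -5]

Apply the min-plus product entry-by-entry:
  C[0][0] = min over k of (A[0][0] + B[0][0] = 10 + 3 = 13, A[0][1] + B[1][0] = 9 + 1 = 10) = 10 (attained at k = 1)
  C[0][1] = min over k of (A[0][0] + B[0][1] = 10 + -4 = 6, A[0][1] + B[1][1] = 9 + -1 = 8) = 6 (attained at k = 0)
  C[1][0] = min over k of (A[1][0] + B[0][0] = -1 + 3 = 2, A[1][1] + B[1][0] = 7 + 1 = 8) = 2 (attained at k = 0)
  C[1][1] = min over k of (A[1][0] + B[0][1] = -1 + -4 = -5, A[1][1] + B[1][1] = 7 + -1 = 6) = -5 (attained at k = 0)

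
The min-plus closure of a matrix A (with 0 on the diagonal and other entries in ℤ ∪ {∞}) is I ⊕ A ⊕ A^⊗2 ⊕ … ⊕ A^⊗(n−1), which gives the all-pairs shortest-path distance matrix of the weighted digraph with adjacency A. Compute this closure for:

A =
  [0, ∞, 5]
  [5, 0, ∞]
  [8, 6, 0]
Closure =
  [0, 11, 5]
  [5, 0, 10]
  [8, 6, 0]

This is the Floyd-Warshall all-pairs shortest-path computation. For each intermediate vertex k = 0, 1, …, 2, update dist[i][j] ← min(dist[i][j], dist[i][k] + dist[k][j]). The final matrix gives, for each (i, j), the minimum total weight of any directed path from i to j (possibly empty when i = j).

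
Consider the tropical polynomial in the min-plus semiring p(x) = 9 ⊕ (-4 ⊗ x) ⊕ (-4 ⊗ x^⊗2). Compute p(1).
p(1) = -3

A tropical monomial a ⊗ x^⊗i evaluates to a + i · x. Evaluating each term at x = 1:
  Term 0 contributes 9 + 0 · 1 = 9
  Term 1 contributes -4 + 1 · 1 = -3
  Term 2 contributes -4 + 2 · 1 = -2
p(1) = ⊕ of these = min[9, -3, -2] = -3.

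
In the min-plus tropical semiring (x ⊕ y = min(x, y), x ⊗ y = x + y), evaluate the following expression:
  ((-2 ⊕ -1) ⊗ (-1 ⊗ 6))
((-2 ⊕ -1) ⊗ (-1 ⊗ 6)) = 3

Expand innermost to outermost. Recall ⊕ takes the minimum of its arguments and ⊗ takes their sum. Working out the expression ((-2 ⊕ -1) ⊗ (-1 ⊗ 6)) gives 3.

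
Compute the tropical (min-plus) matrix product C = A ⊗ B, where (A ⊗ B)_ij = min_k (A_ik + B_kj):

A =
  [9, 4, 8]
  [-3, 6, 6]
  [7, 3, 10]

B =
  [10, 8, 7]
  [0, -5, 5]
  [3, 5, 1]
A ⊗ B =
  [4, -1, 9]
  [6, 1, 4]
  [3, -2, 8]

Apply the min-plus product entry-by-entry:
  C[0][0] = min over k of (A[0][0] + B[0][0] = 9 + 10 = 19, A[0][1] + B[1][0] = 4 + 0 = 4, A[0][2] + B[2][0] = 8 + 3 = 11) = 4 (attained at k = 1)
  C[0][1] = min over k of (A[0][0] + B[0][1] = 9 + 8 = 17, A[0][1] + B[1][1] = 4 + -5 = -1, A[0][2] + B[2][1] = 8 + 5 = 13) = -1 (attained at k = 1)
  C[0][2] = min over k of (A[0][0] + B[0][2] = 9 + 7 = 16, A[0][1] + B[1][2] = 4 + 5 = 9, A[0][2] + B[2][2] = 8 + 1 = 9) = 9 (attained at k = 1)
  C[1][0] = min over k of (A[1][0] + B[0][0] = -3 + 10 = 7, A[1][1] + B[1][0] = 6 + 0 = 6, A[1][2] + B[2][0] = 6 + 3 = 9) = 6 (attained at k = 1)
  C[1][1] = min over k of (A[1][0] + B[0][1] = -3 + 8 = 5, A[1][1] + B[1][1] = 6 + -5 = 1, A[1][2] + B[2][1] = 6 + 5 = 11) = 1 (attained at k = 1)
  C[1][2] = min over k of (A[1][0] + B[0][2] = -3 + 7 = 4, A[1][1] + B[1][2] = 6 + 5 = 11, A[1][2] + B[2][2] = 6 + 1 = 7) = 4 (attained at k = 0)
  C[2][0] = min over k of (A[2][0] + B[0][0] = 7 + 10 = 17, A[2][1] + B[1][0] = 3 + 0 = 3, A[2][2] + B[2][0] = 10 + 3 = 13) = 3 (attained at k = 1)
  C[2][1] = min over k of (A[2][0] + B[0][1] = 7 + 8 = 15, A[2][1] + B[1][1] = 3 + -5 = -2, A[2][2] + B[2][1] = 10 + 5 = 15) = -2 (attained at k = 1)
  C[2][2] = min over k of (A[2][0] + B[0][2] = 7 + 7 = 14, A[2][1] + B[1][2] = 3 + 5 = 8, A[2][2] + B[2][2] = 10 + 1 = 11) = 8 (attained at k = 1)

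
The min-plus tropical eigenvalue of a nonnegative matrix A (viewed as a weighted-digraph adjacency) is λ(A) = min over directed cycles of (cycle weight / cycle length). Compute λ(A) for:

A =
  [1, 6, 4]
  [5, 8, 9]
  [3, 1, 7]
λ(A) = 1

Enumerate directed cycles and compute their means (weight / length). Sample:
  cycle 0 → 0: weight = 1, length = 1, mean = 1/1 ≈ 1.000
  cycle 1 → 1: weight = 8, length = 1, mean = 8/1 ≈ 8.000
  cycle 2 → 2: weight = 7, length = 1, mean = 7/1 ≈ 7.000
  cycle 0 → 1 → 0: weight = 11, length = 2, mean = 11/2 ≈ 5.500
  cycle 0 → 2 → 0: weight = 7, length = 2, mean = 7/2 ≈ 3.500
  cycle 1 → 0 → 1: weight = 11, length = 2, mean = 11/2 ≈ 5.500
Minimum mean = 1.000, attained e.g. along the cycle 0 → 0 with weight 1 and length 1. So λ(A) = 1/1 = 1.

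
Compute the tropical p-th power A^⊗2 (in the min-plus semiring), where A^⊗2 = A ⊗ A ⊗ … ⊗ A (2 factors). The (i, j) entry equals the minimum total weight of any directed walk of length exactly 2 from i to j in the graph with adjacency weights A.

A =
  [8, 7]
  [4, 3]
A^⊗2 =
  [11, 10]
  [7, 6]

Each entry (A^⊗2)_ij equals the minimum over all length-2 walks i = v_0 → v_1 → … → v_2 = j of Σ_t A[v_t][v_{t+1}]. For example, for (i, j) = (0, 1) we minimise over 2 possible intermediate vertex sequences; the minimum is 10, attained along the walk 0 → 1 → 1.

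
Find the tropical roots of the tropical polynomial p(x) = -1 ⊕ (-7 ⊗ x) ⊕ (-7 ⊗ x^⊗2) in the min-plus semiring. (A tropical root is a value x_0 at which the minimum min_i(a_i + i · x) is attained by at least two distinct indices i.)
Roots: {0, 6}

Each tropical root is a break point of the lower envelope of the lines y = a_i + i · x (there are 3 lines, with slopes 0, 1, ..., 2). Only the lines that attain the minimum somewhere contribute to roots; other lines are dominated. Here the surviving (envelope) indices are i = 2, i = 1, i = 0.
Intersections between consecutive envelope lines give the roots: for adjacent envelope indices i < j the intersection is x = (a_i − a_j) / (j − i). Reading off the sorted break points: {0, 6}.
Verification: at each break x_0, at least two indices attain the minimum of min_i(a_i + i · x_0).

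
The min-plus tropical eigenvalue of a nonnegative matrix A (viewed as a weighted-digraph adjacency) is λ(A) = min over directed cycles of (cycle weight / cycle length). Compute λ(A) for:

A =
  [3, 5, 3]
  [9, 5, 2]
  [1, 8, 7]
λ(A) = 2

Enumerate directed cycles and compute their means (weight / length). Sample:
  cycle 0 → 0: weight = 3, length = 1, mean = 3/1 ≈ 3.000
  cycle 1 → 1: weight = 5, length = 1, mean = 5/1 ≈ 5.000
  cycle 2 → 2: weight = 7, length = 1, mean = 7/1 ≈ 7.000
  cycle 0 → 1 → 0: weight = 14, length = 2, mean = 14/2 ≈ 7.000
  cycle 0 → 2 → 0: weight = 4, length = 2, mean = 4/2 ≈ 2.000
  cycle 1 → 0 → 1: weight = 14, length = 2, mean = 14/2 ≈ 7.000
Minimum mean = 2.000, attained e.g. along the cycle 0 → 2 → 0 with weight 4 and length 2. So λ(A) = 4/2 = 2.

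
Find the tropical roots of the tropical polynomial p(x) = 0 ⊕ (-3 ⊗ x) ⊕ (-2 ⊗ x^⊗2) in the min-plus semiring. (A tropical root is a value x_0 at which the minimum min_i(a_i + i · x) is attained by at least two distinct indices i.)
Roots: {-1, 3}

Each tropical root is a break point of the lower envelope of the lines y = a_i + i · x (there are 3 lines, with slopes 0, 1, ..., 2). Only the lines that attain the minimum somewhere contribute to roots; other lines are dominated. Here the surviving (envelope) indices are i = 2, i = 1, i = 0.
Intersections between consecutive envelope lines give the roots: for adjacent envelope indices i < j the intersection is x = (a_i − a_j) / (j − i). Reading off the sorted break points: {-1, 3}.
Verification: at each break x_0, at least two indices attain the minimum of min_i(a_i + i · x_0).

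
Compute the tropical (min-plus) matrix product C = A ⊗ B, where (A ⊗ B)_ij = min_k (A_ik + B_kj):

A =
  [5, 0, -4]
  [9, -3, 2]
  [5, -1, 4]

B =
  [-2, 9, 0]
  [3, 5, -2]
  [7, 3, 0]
A ⊗ B =
  [3, -1, -4]
  [0, 2, -5]
  [2, 4, -3]

Apply the min-plus product entry-by-entry:
  C[0][0] = min over k of (A[0][0] + B[0][0] = 5 + -2 = 3, A[0][1] + B[1][0] = 0 + 3 = 3, A[0][2] + B[2][0] = -4 + 7 = 3) = 3 (attained at k = 0)
  C[0][1] = min over k of (A[0][0] + B[0][1] = 5 + 9 = 14, A[0][1] + B[1][1] = 0 + 5 = 5, A[0][2] + B[2][1] = -4 + 3 = -1) = -1 (attained at k = 2)
  C[0][2] = min over k of (A[0][0] + B[0][2] = 5 + 0 = 5, A[0][1] + B[1][2] = 0 + -2 = -2, A[0][2] + B[2][2] = -4 + 0 = -4) = -4 (attained at k = 2)
  C[1][0] = min over k of (A[1][0] + B[0][0] = 9 + -2 = 7, A[1][1] + B[1][0] = -3 + 3 = 0, A[1][2] + B[2][0] = 2 + 7 = 9) = 0 (attained at k = 1)
  C[1][1] = min over k of (A[1][0] + B[0][1] = 9 + 9 = 18, A[1][1] + B[1][1] = -3 + 5 = 2, A[1][2] + B[2][1] = 2 + 3 = 5) = 2 (attained at k = 1)
  C[1][2] = min over k of (A[1][0] + B[0][2] = 9 + 0 = 9, A[1][1] + B[1][2] = -3 + -2 = -5, A[1][2] + B[2][2] = 2 + 0 = 2) = -5 (attained at k = 1)
  C[2][0] = min over k of (A[2][0] + B[0][0] = 5 + -2 = 3, A[2][1] + B[1][0] = -1 + 3 = 2, A[2][2] + B[2][0] = 4 + 7 = 11) = 2 (attained at k = 1)
  C[2][1] = min over k of (A[2][0] + B[0][1] = 5 + 9 = 14, A[2][1] + B[1][1] = -1 + 5 = 4, A[2][2] + B[2][1] = 4 + 3 = 7) = 4 (attained at k = 1)
  C[2][2] = min over k of (A[2][0] + B[0][2] = 5 + 0 = 5, A[2][1] + B[1][2] = -1 + -2 = -3, A[2][2] + B[2][2] = 4 + 0 = 4) = -3 (attained at k = 1)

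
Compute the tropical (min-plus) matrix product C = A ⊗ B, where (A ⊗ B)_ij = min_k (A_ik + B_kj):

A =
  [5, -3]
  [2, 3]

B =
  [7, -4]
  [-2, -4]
A ⊗ B =
  [-5, -7]
  [1, -2]

Apply the min-plus product entry-by-entry:
  C[0][0] = min over k of (A[0][0] + B[0][0] = 5 + 7 = 12, A[0][1] + B[1][0] = -3 + -2 = -5) = -5 (attained at k = 1)
  C[0][1] = min over k of (A[0][0] + B[0][1] = 5 + -4 = 1, A[0][1] + B[1][1] = -3 + -4 = -7) = -7 (attained at k = 1)
  C[1][0] = min over k of (A[1][0] + B[0][0] = 2 + 7 = 9, A[1][1] + B[1][0] = 3 + -2 = 1) = 1 (attained at k = 1)
  C[1][1] = min over k of (A[1][0] + B[0][1] = 2 + -4 = -2, A[1][1] + B[1][1] = 3 + -4 = -1) = -2 (attained at k = 0)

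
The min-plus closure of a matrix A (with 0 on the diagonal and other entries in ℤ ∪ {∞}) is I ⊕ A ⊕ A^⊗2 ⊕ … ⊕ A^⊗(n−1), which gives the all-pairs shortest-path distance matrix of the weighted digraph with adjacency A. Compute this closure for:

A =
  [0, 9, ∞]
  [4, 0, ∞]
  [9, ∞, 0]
Closure =
  [0, 9, ∞]
  [4, 0, ∞]
  [9, 18, 0]

This is the Floyd-Warshall all-pairs shortest-path computation. For each intermediate vertex k = 0, 1, …, 2, update dist[i][j] ← min(dist[i][j], dist[i][k] + dist[k][j]). The final matrix gives, for each (i, j), the minimum total weight of any directed path from i to j (possibly empty when i = j).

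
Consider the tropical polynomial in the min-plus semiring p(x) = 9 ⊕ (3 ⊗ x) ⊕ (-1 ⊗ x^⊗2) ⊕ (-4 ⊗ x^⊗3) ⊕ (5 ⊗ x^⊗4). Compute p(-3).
p(-3) = -13

A tropical monomial a ⊗ x^⊗i evaluates to a + i · x. Evaluating each term at x = -3:
  Term 0 contributes 9 + 0 · -3 = 9
  Term 1 contributes 3 + 1 · -3 = 0
  Term 2 contributes -1 + 2 · -3 = -7
  Term 3 contributes -4 + 3 · -3 = -13
  Term 4 contributes 5 + 4 · -3 = -7
p(-3) = ⊕ of these = min[9, 0, -7, -13, -7] = -13.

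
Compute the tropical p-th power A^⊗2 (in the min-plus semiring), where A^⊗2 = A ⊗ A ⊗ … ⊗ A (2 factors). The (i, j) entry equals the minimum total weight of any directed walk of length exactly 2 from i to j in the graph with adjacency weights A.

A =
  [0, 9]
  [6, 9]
A^⊗2 =
  [0, 9]
  [6, 15]

Each entry (A^⊗2)_ij equals the minimum over all length-2 walks i = v_0 → v_1 → … → v_2 = j of Σ_t A[v_t][v_{t+1}]. For example, for (i, j) = (0, 1) we minimise over 2 possible intermediate vertex sequences; the minimum is 9, attained along the walk 0 → 0 → 1.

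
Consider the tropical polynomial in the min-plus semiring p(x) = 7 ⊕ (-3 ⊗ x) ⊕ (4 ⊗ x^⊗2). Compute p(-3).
p(-3) = -6

A tropical monomial a ⊗ x^⊗i evaluates to a + i · x. Evaluating each term at x = -3:
  Term 0 contributes 7 + 0 · -3 = 7
  Term 1 contributes -3 + 1 · -3 = -6
  Term 2 contributes 4 + 2 · -3 = -2
p(-3) = ⊕ of these = min[7, -6, -2] = -6.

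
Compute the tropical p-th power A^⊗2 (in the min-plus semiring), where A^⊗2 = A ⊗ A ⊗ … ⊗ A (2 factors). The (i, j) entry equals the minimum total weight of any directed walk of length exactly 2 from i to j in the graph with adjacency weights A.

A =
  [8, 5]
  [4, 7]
A^⊗2 =
  [9, 12]
  [11, 9]

Each entry (A^⊗2)_ij equals the minimum over all length-2 walks i = v_0 → v_1 → … → v_2 = j of Σ_t A[v_t][v_{t+1}]. For example, for (i, j) = (0, 1) we minimise over 2 possible intermediate vertex sequences; the minimum is 12, attained along the walk 0 → 1 → 1.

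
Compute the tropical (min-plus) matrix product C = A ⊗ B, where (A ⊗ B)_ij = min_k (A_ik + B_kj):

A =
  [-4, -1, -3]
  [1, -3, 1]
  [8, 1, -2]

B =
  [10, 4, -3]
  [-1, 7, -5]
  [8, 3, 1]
A ⊗ B =
  [-2, 0, -7]
  [-4, 4, -8]
  [0, 1, -4]

Apply the min-plus product entry-by-entry:
  C[0][0] = min over k of (A[0][0] + B[0][0] = -4 + 10 = 6, A[0][1] + B[1][0] = -1 + -1 = -2, A[0][2] + B[2][0] = -3 + 8 = 5) = -2 (attained at k = 1)
  C[0][1] = min over k of (A[0][0] + B[0][1] = -4 + 4 = 0, A[0][1] + B[1][1] = -1 + 7 = 6, A[0][2] + B[2][1] = -3 + 3 = 0) = 0 (attained at k = 0)
  C[0][2] = min over k of (A[0][0] + B[0][2] = -4 + -3 = -7, A[0][1] + B[1][2] = -1 + -5 = -6, A[0][2] + B[2][2] = -3 + 1 = -2) = -7 (attained at k = 0)
  C[1][0] = min over k of (A[1][0] + B[0][0] = 1 + 10 = 11, A[1][1] + B[1][0] = -3 + -1 = -4, A[1][2] + B[2][0] = 1 + 8 = 9) = -4 (attained at k = 1)
  C[1][1] = min over k of (A[1][0] + B[0][1] = 1 + 4 = 5, A[1][1] + B[1][1] = -3 + 7 = 4, A[1][2] + B[2][1] = 1 + 3 = 4) = 4 (attained at k = 1)
  C[1][2] = min over k of (A[1][0] + B[0][2] = 1 + -3 = -2, A[1][1] + B[1][2] = -3 + -5 = -8, A[1][2] + B[2][2] = 1 + 1 = 2) = -8 (attained at k = 1)
  C[2][0] = min over k of (A[2][0] + B[0][0] = 8 + 10 = 18, A[2][1] + B[1][0] = 1 + -1 = 0, A[2][2] + B[2][0] = -2 + 8 = 6) = 0 (attained at k = 1)
  C[2][1] = min over k of (A[2][0] + B[0][1] = 8 + 4 = 12, A[2][1] + B[1][1] = 1 + 7 = 8, A[2][2] + B[2][1] = -2 + 3 = 1) = 1 (attained at k = 2)
  C[2][2] = min over k of (A[2][0] + B[0][2] = 8 + -3 = 5, A[2][1] + B[1][2] = 1 + -5 = -4, A[2][2] + B[2][2] = -2 + 1 = -1) = -4 (attained at k = 1)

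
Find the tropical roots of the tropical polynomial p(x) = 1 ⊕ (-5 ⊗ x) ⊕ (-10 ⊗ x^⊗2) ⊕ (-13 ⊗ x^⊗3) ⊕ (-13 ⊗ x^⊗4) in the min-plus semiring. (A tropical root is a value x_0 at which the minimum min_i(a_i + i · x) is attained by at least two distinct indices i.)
Roots: {0, 3, 5, 6}

Each tropical root is a break point of the lower envelope of the lines y = a_i + i · x (there are 5 lines, with slopes 0, 1, ..., 4). Only the lines that attain the minimum somewhere contribute to roots; other lines are dominated. Here the surviving (envelope) indices are i = 4, i = 3, i = 2, i = 1, i = 0.
Intersections between consecutive envelope lines give the roots: for adjacent envelope indices i < j the intersection is x = (a_i − a_j) / (j − i). Reading off the sorted break points: {0, 3, 5, 6}.
Verification: at each break x_0, at least two indices attain the minimum of min_i(a_i + i · x_0).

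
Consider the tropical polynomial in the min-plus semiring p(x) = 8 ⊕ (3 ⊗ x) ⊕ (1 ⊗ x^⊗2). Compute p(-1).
p(-1) = -1

A tropical monomial a ⊗ x^⊗i evaluates to a + i · x. Evaluating each term at x = -1:
  Term 0 contributes 8 + 0 · -1 = 8
  Term 1 contributes 3 + 1 · -1 = 2
  Term 2 contributes 1 + 2 · -1 = -1
p(-1) = ⊕ of these = min[8, 2, -1] = -1.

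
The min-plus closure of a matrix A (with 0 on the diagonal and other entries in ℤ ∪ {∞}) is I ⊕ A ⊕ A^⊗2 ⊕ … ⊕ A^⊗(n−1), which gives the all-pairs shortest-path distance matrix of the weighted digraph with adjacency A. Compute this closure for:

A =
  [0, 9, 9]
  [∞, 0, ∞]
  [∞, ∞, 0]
Closure =
  [0, 9, 9]
  [∞, 0, ∞]
  [∞, ∞, 0]

This is the Floyd-Warshall all-pairs shortest-path computation. For each intermediate vertex k = 0, 1, …, 2, update dist[i][j] ← min(dist[i][j], dist[i][k] + dist[k][j]). The final matrix gives, for each (i, j), the minimum total weight of any directed path from i to j (possibly empty when i = j).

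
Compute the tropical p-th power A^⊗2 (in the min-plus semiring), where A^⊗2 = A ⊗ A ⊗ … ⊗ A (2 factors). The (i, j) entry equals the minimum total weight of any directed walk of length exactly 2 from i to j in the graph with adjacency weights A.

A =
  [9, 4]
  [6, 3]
A^⊗2 =
  [10, 7]
  [9, 6]

Each entry (A^⊗2)_ij equals the minimum over all length-2 walks i = v_0 → v_1 → … → v_2 = j of Σ_t A[v_t][v_{t+1}]. For example, for (i, j) = (0, 1) we minimise over 2 possible intermediate vertex sequences; the minimum is 7, attained along the walk 0 → 1 → 1.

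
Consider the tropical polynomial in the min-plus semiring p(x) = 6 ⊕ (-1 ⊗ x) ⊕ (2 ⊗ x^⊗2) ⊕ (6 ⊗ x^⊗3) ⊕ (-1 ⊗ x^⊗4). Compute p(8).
p(8) = 6

A tropical monomial a ⊗ x^⊗i evaluates to a + i · x. Evaluating each term at x = 8:
  Term 0 contributes 6 + 0 · 8 = 6
  Term 1 contributes -1 + 1 · 8 = 7
  Term 2 contributes 2 + 2 · 8 = 18
  Term 3 contributes 6 + 3 · 8 = 30
  Term 4 contributes -1 + 4 · 8 = 31
p(8) = ⊕ of these = min[6, 7, 18, 30, 31] = 6.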